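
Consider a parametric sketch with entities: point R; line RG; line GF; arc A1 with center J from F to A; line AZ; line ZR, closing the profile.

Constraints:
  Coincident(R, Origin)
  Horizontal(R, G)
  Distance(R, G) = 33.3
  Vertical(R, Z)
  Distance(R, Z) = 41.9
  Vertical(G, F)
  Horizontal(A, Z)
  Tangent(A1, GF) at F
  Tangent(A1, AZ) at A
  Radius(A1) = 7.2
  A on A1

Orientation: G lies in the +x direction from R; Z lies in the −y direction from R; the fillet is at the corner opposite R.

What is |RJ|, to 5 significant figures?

43.420

R is at the origin; RG is horizontal with |RG| = 33.3 and G on the +x side, so G = (33.300, 0.0000). R and Z share the same x with |RZ| = 41.9 and Z on the −y side, so Z = (0.0000, -41.900). The virtual corner opposite R is at (33.300, -41.900). A1 meets GF tangentially, so JF is at right angles to GF and the tangent condition forces JA to be normal to AZ, with radius 7.2, so the center J sits 7.2 in from both sides at J = (26.100, -34.700). Then |RJ| = |J − R| = 43.420.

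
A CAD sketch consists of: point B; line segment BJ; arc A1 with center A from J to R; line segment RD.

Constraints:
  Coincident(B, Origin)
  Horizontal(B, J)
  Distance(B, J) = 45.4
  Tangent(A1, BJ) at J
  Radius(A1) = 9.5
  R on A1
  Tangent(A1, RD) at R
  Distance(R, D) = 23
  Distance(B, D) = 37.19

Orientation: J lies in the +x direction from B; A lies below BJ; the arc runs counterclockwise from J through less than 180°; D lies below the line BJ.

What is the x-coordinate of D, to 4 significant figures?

26.69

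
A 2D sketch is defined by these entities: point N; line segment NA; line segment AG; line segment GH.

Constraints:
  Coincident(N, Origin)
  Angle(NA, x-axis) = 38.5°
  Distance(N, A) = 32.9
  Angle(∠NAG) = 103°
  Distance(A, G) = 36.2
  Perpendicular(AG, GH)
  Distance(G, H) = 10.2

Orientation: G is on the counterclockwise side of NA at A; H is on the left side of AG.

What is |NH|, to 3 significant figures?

48.8

N is at the origin; NA runs at 38.5° with length 32.9, so A = 32.9·(cos 38.5°, sin 38.5°) = (25.7, 20.5). ∠NAG = 103.0°, so AG runs at 38.5° + (180° − 103.0°) = 116° from the x-axis; with |AG| = 36.2, G = A + 36.2·(cos 116°, sin 116°) = (10.2, 53.2). AG is perpendicular to GH; with |GH| = 10.2 on the left of AG, H = G + 10.2·(-0.903, -0.431) = (0.957, 48.8). Then |NH| = |H − N| = 48.8.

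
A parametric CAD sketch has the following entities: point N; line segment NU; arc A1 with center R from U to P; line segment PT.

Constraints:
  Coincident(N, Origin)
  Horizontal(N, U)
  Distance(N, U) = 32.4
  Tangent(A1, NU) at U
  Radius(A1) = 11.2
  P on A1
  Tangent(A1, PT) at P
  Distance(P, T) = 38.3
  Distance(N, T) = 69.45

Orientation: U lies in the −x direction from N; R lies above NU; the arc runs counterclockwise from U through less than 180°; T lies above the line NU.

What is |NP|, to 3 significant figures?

31.2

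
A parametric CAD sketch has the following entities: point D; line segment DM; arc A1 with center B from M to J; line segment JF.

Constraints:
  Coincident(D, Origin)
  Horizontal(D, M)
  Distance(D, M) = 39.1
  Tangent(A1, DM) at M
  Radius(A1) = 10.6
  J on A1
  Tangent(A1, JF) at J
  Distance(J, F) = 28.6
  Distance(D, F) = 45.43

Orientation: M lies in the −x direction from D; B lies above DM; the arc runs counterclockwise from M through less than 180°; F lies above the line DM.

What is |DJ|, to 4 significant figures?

30.07

Checks: |BJ| = 10.60 ✓; ∠(BJ, JF) = 90.00° ✓; |JF| = 28.60 ✓; |DF| = 45.43 ✓.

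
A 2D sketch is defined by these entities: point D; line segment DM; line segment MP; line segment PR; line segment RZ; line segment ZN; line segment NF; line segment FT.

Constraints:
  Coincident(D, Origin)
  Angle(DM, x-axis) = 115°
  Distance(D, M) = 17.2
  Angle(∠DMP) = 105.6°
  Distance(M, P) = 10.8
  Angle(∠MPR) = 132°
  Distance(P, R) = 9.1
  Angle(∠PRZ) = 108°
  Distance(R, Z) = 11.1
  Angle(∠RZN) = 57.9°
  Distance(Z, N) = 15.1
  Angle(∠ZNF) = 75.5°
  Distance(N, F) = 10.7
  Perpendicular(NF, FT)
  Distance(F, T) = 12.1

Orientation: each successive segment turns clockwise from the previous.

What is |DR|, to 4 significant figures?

23.64

D is at the origin; DM runs at 115.0° with length 17.2, so M = (-7.269, 15.59). ∠DMP = 105.6° gives MP at 40.60° from the x-axis; with |MP| = 10.8, P = (0.9311, 22.62). ∠MPR = 132.0° gives PR at -7.400° from the x-axis; with |PR| = 9.1, R = (9.955, 21.44). Then |DR| = |R − D| = 23.64.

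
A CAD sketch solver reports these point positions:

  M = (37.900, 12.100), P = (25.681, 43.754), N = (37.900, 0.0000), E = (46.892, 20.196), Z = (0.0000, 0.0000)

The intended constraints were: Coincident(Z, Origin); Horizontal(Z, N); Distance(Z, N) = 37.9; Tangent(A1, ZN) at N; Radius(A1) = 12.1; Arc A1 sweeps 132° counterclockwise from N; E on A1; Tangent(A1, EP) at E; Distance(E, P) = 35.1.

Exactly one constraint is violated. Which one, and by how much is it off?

Distance(E, P) = 35.1 — off by 3.40.

Z = (0.00, 0.00) ✓; Z.y = 0.00, N.y = 0.00 ✓; |ZN| = 37.90 ✓; ∠(MN, NZ) = 90.00° ✓; |MN| = 12.10 ✓; bearing(M→E) − bearing(M→N) = 132.0° ✓; |ME| = 12.10 ✓; ∠(ME, EP) = 90.00° ✓; |EP| = 31.70 ✗.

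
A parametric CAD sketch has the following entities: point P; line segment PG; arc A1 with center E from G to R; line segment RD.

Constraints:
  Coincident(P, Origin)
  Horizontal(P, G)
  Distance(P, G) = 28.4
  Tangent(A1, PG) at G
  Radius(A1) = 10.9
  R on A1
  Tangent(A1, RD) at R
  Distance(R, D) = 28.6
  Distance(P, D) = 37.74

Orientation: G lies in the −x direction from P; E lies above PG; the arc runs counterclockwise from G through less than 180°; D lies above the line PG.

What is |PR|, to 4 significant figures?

19.66

Checks: |PG| = 28.40 ✓; |EG| = 10.90 ✓; |ER| = 10.90 ✓; ∠(ER, RD) = 90.00° ✓; |RD| = 28.60 ✓; |PD| = 37.74 ✓.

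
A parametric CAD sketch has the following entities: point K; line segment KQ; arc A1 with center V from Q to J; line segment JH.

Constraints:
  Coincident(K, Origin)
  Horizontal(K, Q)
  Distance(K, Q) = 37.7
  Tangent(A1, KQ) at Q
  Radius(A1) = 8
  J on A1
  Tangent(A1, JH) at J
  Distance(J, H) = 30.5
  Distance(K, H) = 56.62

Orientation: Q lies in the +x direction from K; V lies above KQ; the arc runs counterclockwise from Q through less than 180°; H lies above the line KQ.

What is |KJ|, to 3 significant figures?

46.5

Checks: K.y = 0.00, Q.y = 0.00 ✓; |VJ| = 8.000 ✓; ∠(VJ, JH) = 90.00° ✓; |JH| = 30.50 ✓; |KH| = 56.62 ✓.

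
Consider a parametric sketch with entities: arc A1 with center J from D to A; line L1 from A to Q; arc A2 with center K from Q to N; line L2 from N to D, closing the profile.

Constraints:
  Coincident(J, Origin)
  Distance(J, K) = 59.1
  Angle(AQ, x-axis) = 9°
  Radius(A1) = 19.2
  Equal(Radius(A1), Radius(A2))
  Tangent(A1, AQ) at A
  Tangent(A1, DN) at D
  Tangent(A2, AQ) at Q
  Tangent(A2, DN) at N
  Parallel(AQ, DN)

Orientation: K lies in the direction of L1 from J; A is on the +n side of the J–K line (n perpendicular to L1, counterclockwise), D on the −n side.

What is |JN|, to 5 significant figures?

62.141

The slot axis is L1's direction at 9.0°, so u = (cos 9.0°, sin 9.0°) = (0.98769, 0.15643) and n = (−sin 9.0°, cos 9.0°) = (-0.15643, 0.98769). J is at the origin and K lies 59.1 along u from J, so K = 59.1·u = (58.372, 9.2453). Tangency of A1 to both parallel lines with radius 19.2 puts A and D at J ± 19.2·n: A = (-3.0035, 18.964), D = (3.0035, -18.964). Equal radii place Q and N the same way about K: Q = K + 19.2·n = (55.369, 28.209), N = K − 19.2·n = (61.376, -9.7183). Then |JN| = |N − J| = 62.141.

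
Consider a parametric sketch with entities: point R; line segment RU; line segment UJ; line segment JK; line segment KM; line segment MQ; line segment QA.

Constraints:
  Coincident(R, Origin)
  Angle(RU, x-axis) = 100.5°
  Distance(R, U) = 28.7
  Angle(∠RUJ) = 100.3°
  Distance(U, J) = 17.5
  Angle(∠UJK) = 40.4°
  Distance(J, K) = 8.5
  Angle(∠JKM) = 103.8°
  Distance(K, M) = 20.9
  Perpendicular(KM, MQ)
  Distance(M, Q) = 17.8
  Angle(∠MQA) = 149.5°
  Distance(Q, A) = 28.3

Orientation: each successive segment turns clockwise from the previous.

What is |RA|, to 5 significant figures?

70.393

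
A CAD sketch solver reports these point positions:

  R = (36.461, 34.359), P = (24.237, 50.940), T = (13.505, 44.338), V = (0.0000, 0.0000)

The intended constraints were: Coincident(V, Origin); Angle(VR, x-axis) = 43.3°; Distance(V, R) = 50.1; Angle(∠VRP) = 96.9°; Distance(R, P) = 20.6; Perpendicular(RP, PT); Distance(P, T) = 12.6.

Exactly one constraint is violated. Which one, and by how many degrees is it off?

Perpendicular(RP, PT) — off by 4.80°.

V = (0.00, 0.00) ✓; VR at 43.30° ✓; |VR| = 50.10 ✓; ∠VRP = 96.90° ✓; |RP| = 20.60 ✓; ∠(RP, PT) = 85.20° ✗; |PT| = 12.60 ✓.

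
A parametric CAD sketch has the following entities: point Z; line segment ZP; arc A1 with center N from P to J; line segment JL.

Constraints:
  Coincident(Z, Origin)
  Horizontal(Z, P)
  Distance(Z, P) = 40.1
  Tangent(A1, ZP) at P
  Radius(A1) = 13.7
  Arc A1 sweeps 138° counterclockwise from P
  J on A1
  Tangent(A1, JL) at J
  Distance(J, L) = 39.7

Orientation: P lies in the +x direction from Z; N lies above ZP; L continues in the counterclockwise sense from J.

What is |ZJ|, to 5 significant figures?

54.750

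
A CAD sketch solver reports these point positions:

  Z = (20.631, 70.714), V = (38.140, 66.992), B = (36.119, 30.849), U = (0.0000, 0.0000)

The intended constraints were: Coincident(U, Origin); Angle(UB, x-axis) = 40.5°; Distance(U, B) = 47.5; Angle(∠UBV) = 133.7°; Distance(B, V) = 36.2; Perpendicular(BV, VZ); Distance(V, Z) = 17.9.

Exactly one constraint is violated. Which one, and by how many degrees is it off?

Perpendicular(BV, VZ) — off by 8.80°.

U = (0.00, 0.00) ✓; UB at 40.50° ✓; |UB| = 47.50 ✓; ∠UBV = 133.7° ✓; |BV| = 36.20 ✓; ∠(BV, VZ) = 81.20° ✗; |VZ| = 17.90 ✓.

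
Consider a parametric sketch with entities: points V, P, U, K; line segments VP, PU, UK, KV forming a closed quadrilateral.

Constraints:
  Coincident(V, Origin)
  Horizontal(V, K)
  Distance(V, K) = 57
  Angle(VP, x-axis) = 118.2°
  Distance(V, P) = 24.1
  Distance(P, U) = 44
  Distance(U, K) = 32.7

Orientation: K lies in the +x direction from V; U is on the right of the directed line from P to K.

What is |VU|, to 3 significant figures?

24.9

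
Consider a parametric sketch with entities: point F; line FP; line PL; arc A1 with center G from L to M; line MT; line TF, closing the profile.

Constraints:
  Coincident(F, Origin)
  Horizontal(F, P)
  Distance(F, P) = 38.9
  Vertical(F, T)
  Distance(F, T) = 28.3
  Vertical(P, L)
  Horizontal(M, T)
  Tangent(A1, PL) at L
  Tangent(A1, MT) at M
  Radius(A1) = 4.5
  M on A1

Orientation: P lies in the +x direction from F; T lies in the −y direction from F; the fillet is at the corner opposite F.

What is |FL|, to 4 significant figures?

45.60

F is at the origin; FP is horizontal with |FP| = 38.9 and P on the +x side, so P = (38.90, 0.000). F and T share the same x with |FT| = 28.3 and T on the −y side, so T = (0.000, -28.30). The virtual corner opposite F is at (38.90, -28.30). Tangency of A1 to PL means the radius GL is perpendicular to PL and tangency of A1 to MT means the radius GM is perpendicular to MT, with radius 4.5, so the center G sits 4.5 in from both sides at G = (34.40, -23.80). That places the tangent points at L = (38.90, -23.80) on PL and M = (34.40, -28.30) on MT. Then |FL| = |L − F| = 45.60.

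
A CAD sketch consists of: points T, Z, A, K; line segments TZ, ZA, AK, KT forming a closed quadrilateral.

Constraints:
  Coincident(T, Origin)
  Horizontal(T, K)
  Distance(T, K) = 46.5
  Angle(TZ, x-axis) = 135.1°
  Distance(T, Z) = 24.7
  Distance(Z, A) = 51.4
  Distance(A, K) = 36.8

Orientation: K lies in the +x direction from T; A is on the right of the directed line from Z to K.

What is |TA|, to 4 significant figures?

26.81

T is at the origin; TK is horizontal with |TK| = 46.5 and K in +x, so K = (46.5, 0). TZ runs at 135.1° with |TZ| = 24.7, so Z = (-17.50, 17.44). A is determined by |ZA| = 51.4 and |AK| = 36.8 together: it lies at the intersection of circle(Z, 51.4) and circle(K, 36.8). With |ZK| = 66.33, the foot of the radical line on ZK is 42.87 from Z and the perpendicular offset is √(51.4² − 42.87²) = 28.35. Taking the right-of-ZK solution: A = (16.41, -21.19).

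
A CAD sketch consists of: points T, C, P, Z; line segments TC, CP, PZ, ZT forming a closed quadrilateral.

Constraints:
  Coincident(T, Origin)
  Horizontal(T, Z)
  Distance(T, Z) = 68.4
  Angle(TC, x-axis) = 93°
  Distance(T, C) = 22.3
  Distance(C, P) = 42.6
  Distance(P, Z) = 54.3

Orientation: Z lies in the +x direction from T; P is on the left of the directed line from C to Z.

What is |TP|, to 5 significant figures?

56.287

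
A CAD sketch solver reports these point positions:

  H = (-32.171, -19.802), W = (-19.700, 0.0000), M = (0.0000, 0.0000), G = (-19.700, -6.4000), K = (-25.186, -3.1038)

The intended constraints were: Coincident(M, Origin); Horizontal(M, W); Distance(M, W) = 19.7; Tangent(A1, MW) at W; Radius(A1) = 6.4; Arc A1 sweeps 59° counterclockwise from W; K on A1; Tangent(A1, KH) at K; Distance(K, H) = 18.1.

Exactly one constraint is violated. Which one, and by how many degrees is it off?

Tangent(A1, KH) at K — off by 8.30°.

M = (0.00, 0.00) ✓; M.y = 0.00, W.y = 0.00 ✓; |MW| = 19.70 ✓; ∠(GW, WM) = 90.00° ✓; |GW| = 6.400 ✓; bearing(G→K) − bearing(G→W) = 59.00° ✓; |GK| = 6.400 ✓; ∠(GK, KH) = 81.70° ✗; |KH| = 18.10 ✓.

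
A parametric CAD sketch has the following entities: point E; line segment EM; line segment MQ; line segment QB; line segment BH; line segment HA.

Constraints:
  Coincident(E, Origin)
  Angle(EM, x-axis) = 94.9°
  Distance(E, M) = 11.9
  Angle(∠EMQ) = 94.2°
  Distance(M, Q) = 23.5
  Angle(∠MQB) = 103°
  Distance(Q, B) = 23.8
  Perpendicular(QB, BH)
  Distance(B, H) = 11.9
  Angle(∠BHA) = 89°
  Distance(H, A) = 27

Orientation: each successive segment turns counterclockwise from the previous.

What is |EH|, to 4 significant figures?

22.91

E is at the origin; EM runs at 94.9° with length 11.9, so M = (-1.016, 11.86). ∠EMQ = 94.2° gives MQ at -179.3° from the x-axis; with |MQ| = 23.5, Q = (-24.51, 11.57). ∠MQB = 103.0° gives QB at -102.3° from the x-axis; with |QB| = 23.8, B = (-29.58, -11.68). QB is perpendicular to BH, so BH runs at -12.30°; with |BH| = 11.9, H = (-17.96, -14.22). Then |EH| = |H − E| = 22.91.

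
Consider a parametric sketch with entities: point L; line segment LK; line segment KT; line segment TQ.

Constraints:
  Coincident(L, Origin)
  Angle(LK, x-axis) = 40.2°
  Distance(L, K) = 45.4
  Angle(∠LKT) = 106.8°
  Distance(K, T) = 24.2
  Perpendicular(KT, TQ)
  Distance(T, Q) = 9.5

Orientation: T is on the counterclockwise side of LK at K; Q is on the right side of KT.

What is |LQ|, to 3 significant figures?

64.8

L is at the origin; LK runs at 40.2° with length 45.4, so K = 45.4·(cos 40.2°, sin 40.2°) = (34.7, 29.3). ∠LKT = 106.8°, so KT runs at 40.2° + (180° − 106.8°) = 113° from the x-axis; with |KT| = 24.2, T = K + 24.2·(cos 113°, sin 113°) = (25.1, 51.5). The perpendicularity gives TQ at right angles to KT; with |TQ| = 9.5 on the right of KT, Q = T + 9.5·(0.918, 0.397) = (33.8, 55.3). Then |LQ| = |Q − L| = 64.8.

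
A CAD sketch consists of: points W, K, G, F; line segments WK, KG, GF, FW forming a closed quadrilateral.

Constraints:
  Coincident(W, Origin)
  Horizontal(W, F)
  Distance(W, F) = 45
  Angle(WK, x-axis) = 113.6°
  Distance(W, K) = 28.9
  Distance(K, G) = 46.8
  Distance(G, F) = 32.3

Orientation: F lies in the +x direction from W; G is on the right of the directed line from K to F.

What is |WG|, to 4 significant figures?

19.24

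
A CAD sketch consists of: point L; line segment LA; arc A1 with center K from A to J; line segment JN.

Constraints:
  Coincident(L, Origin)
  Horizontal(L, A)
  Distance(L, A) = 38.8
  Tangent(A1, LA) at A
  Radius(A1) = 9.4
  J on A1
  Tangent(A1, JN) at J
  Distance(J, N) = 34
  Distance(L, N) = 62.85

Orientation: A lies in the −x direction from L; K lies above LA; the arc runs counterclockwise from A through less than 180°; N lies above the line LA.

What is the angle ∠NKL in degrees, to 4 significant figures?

113.3°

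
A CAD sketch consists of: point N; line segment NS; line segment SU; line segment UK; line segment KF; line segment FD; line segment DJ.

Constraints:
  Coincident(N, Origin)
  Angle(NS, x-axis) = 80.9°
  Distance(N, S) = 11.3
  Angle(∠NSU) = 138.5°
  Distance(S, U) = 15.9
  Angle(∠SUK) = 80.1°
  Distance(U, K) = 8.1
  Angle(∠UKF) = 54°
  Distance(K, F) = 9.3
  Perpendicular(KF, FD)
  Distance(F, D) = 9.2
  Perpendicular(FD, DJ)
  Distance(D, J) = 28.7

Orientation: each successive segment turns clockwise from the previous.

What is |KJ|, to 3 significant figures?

21.5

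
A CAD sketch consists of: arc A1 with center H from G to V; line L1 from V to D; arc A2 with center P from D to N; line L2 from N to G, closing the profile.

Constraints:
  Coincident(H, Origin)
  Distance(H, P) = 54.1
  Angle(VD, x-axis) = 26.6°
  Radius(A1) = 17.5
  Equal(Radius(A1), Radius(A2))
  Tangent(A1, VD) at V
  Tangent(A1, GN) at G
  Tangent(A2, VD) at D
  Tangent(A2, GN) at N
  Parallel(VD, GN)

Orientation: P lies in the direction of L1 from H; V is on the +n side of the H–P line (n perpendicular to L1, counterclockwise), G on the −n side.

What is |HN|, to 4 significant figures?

56.86

Tangency of A1 to both parallel lines with radius 17.5 puts V and G at H ± 17.5·n: V = (-7.836, 15.65), G = (7.836, -15.65). Equal radii place D and N the same way about P: D = P + 17.5·n = (40.54, 39.87), N = P − 17.5·n = (56.21, 8.576). Then |HN| = |N − H| = 56.86.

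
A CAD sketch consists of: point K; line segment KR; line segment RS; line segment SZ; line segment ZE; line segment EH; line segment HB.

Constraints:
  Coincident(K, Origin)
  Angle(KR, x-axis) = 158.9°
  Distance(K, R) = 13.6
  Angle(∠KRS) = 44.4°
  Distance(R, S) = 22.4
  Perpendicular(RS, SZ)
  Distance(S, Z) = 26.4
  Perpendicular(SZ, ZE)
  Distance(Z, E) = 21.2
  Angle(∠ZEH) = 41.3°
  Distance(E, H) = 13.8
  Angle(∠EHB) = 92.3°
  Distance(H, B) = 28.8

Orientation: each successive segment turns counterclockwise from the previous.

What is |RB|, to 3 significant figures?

49.4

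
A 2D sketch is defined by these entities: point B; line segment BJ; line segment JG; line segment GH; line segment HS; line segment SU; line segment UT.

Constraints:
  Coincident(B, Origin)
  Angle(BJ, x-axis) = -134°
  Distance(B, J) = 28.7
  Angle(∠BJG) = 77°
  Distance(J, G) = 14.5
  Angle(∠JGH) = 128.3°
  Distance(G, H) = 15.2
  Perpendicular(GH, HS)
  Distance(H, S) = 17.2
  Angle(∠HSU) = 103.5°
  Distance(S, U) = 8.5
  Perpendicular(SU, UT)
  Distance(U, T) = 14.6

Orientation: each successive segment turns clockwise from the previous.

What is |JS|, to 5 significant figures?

24.877

B is at the origin; BJ runs at -134.0° with length 28.7, so J = (-19.937, -20.645). ∠BJG = 77.0° gives JG at 123.00° from the x-axis; with |JG| = 14.5, G = (-27.834, -8.4843). ∠JGH = 128.3° gives GH at 71.300° from the x-axis; with |GH| = 15.2, H = (-22.961, 5.9133). GH is perpendicular to HS, so HS runs at -18.700°; with |HS| = 17.2, S = (-6.6686, 0.39872). Then |JS| = |S − J| = 24.877.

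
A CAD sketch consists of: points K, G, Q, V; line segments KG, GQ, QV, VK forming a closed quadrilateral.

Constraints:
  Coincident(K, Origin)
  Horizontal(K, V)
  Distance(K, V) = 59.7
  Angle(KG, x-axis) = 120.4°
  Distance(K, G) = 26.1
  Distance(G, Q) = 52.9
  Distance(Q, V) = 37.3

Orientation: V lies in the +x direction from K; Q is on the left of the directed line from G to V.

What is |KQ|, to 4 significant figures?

49.84

Checks: |GQ| = 52.90 ✓; |QV| = 37.30 ✓.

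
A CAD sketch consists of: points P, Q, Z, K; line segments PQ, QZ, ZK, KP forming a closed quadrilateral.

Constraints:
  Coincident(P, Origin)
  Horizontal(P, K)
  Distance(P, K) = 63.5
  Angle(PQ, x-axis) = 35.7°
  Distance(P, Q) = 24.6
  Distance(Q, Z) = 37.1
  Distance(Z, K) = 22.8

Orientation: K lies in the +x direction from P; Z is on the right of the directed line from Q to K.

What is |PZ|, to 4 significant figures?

46.76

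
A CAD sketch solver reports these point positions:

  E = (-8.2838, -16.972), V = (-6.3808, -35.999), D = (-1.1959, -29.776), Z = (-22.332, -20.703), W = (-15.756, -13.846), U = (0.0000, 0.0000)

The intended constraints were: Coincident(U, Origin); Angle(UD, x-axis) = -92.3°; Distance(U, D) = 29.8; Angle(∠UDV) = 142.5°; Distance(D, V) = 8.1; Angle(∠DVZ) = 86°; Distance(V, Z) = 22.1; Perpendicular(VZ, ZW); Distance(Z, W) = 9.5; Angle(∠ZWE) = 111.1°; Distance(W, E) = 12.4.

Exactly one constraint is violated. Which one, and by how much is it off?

Distance(W, E) = 12.4 — off by 4.30.

U = (0.00, 0.00) ✓; UD at -92.30° ✓; |UD| = 29.80 ✓; ∠UDV = 142.5° ✓; |DV| = 8.100 ✓; ∠DVZ = 86.00° ✓; |VZ| = 22.10 ✓; ∠(VZ, ZW) = 90.00° ✓; |ZW| = 9.501 ✓; ∠ZWE = 111.1° ✓; |WE| = 8.100 ✗.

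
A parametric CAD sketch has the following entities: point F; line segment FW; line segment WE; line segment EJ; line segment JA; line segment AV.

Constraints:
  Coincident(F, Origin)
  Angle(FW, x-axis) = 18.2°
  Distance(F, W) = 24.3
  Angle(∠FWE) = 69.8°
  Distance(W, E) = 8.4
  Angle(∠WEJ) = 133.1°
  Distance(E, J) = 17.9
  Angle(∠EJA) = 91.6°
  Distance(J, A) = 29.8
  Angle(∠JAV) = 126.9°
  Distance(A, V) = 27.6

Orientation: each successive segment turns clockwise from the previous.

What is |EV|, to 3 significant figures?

47.1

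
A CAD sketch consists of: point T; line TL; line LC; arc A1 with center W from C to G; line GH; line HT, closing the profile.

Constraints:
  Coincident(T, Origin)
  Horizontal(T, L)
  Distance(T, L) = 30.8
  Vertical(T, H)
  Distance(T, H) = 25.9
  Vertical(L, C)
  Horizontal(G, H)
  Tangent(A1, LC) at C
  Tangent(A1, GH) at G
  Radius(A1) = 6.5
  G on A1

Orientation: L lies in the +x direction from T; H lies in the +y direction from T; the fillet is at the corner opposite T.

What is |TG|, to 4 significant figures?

35.51

T is at the origin; TL is horizontal with |TL| = 30.8 and L on the +x side, so L = (30.80, 0.000). T and H share the same x with |TH| = 25.9 and H on the +y side, so H = (0.000, 25.90). The virtual corner opposite T is at (30.80, 25.90). Tangency of A1 to LC means the radius WC is perpendicular to LC and A1 meets GH tangentially, so WG is at right angles to GH, with radius 6.5, so the center W sits 6.5 in from both sides at W = (24.30, 19.40). That places the tangent points at C = (30.80, 19.40) on LC and G = (24.30, 25.90) on GH. Then |TG| = |G − T| = 35.51.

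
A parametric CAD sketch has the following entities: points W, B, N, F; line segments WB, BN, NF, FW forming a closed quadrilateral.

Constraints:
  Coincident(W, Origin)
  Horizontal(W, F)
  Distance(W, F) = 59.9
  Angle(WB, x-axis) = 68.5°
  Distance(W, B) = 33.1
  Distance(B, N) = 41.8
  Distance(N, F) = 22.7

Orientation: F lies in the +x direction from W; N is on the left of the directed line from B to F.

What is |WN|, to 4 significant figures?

57.14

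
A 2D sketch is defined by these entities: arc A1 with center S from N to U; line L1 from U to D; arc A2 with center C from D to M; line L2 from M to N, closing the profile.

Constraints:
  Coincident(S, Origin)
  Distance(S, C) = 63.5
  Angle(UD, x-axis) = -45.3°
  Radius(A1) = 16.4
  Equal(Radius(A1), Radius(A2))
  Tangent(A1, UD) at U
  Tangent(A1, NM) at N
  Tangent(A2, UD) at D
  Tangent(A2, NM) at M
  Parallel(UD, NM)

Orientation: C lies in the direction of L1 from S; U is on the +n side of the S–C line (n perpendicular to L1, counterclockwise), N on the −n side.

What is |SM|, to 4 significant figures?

65.58

Tangency of A1 to both parallel lines with radius 16.4 puts U and N at S ± 16.4·n: U = (11.66, 11.54), N = (-11.66, -11.54). Equal radii place D and M the same way about C: D = C + 16.4·n = (56.32, -33.60), M = C − 16.4·n = (33.01, -56.67). Then |SM| = |M − S| = 65.58.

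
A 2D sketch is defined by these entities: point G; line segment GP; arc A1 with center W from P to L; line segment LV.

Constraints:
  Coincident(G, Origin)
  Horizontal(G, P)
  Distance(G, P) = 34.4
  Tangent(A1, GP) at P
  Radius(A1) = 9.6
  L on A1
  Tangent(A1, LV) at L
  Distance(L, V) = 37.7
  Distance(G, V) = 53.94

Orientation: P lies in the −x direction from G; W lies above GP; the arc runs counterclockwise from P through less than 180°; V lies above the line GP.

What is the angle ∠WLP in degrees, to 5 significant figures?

44.410°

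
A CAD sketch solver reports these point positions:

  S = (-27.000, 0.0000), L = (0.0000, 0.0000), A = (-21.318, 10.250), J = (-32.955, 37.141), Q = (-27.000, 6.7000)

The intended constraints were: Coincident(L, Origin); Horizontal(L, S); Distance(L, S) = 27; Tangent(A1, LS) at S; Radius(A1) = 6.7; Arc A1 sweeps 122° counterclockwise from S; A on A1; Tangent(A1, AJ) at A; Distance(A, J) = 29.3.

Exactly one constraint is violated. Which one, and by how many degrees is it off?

Tangent(A1, AJ) at A — off by 8.60°.

L = (0.00, 0.00) ✓; L.y = 0.00, S.y = 0.00 ✓; |LS| = 27.00 ✓; ∠(QS, SL) = 90.00° ✓; |QS| = 6.700 ✓; bearing(Q→A) − bearing(Q→S) = 122.0° ✓; |QA| = 6.700 ✓; ∠(QA, AJ) = 98.60° ✗; |AJ| = 29.30 ✓.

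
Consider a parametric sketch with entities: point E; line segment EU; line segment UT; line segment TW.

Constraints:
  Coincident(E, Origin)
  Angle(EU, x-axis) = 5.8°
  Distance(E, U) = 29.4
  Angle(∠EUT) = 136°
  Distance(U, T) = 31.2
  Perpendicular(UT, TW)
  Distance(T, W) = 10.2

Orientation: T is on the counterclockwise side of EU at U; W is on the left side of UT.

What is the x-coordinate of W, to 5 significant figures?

41.597

∠EUT = 136.0°, so UT runs at 5.8° + (180° − 136.0°) = 49.800° from the x-axis; with |UT| = 31.2, T = U + 31.2·(cos 49.800°, sin 49.800°) = (49.388, 26.801). The perpendicularity gives TW at right angles to UT; with |TW| = 10.2 on the left of UT, W = T + 10.2·(-0.76380, 0.64546) = (41.597, 33.385). So W.x = 41.597.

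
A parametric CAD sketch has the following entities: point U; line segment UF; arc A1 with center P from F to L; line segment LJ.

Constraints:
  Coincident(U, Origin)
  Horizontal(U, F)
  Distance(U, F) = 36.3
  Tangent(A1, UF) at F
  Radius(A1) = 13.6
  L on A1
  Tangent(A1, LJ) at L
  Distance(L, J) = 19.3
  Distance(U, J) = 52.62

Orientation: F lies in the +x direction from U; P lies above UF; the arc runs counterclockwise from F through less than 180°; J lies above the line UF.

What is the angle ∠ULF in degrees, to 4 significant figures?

37.72°

U is at the origin; UF is horizontal with |UF| = 36.3 and F on the +x side, so F = (36.30, 0.000). The tangent condition forces PF to be normal to UF, so P = F + (0, 13.6) = (36.30, 13.60). Since PL ⟂ LJ (tangency), |PJ| = √(13.6² + 19.3²) = 23.61 regardless of where L sits on A1. So J lies on both circle(U, 52.62) and circle(P, 23.61); the above-UF intersection is J = (37.22, 37.19). L is the foot of the tangent from J: L = (47.72, 20.99).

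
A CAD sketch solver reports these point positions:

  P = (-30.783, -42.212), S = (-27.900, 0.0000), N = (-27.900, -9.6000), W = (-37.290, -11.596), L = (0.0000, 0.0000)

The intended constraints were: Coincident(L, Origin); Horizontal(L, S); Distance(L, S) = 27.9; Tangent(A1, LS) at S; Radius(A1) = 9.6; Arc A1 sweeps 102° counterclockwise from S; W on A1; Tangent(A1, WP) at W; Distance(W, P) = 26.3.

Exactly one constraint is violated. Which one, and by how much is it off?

Distance(W, P) = 26.3 — off by 5.00.

L = (0.00, 0.00) ✓; L.y = 0.00, S.y = 0.00 ✓; |LS| = 27.90 ✓; ∠(NS, SL) = 90.00° ✓; |NS| = 9.600 ✓; bearing(N→W) − bearing(N→S) = 102.0° ✓; |NW| = 9.600 ✓; ∠(NW, WP) = 90.00° ✓; |WP| = 31.30 ✗.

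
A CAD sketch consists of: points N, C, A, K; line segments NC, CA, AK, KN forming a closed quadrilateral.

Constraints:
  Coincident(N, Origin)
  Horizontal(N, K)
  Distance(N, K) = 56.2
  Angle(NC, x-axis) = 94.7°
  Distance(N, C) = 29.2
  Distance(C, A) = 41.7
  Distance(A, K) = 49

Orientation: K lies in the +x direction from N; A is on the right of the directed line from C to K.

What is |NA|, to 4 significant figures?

14.02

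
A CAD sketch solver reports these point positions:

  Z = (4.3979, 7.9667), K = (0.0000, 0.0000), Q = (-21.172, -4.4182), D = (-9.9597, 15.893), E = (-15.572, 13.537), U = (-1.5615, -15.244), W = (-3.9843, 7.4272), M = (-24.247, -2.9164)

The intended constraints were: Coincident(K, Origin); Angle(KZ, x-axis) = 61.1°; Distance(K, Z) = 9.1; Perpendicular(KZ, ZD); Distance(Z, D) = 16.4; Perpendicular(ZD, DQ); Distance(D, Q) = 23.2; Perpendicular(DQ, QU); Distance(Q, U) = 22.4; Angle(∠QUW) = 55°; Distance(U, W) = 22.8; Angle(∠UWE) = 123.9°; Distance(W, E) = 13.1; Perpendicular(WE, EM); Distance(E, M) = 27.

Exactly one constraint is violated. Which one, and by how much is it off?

Distance(E, M) = 27 — off by 8.40.

K = (0.00, 0.00) ✓; KZ at 61.10° ✓; |KZ| = 9.100 ✓; ∠(KZ, ZD) = 90.00° ✓; |ZD| = 16.40 ✓; ∠(ZD, DQ) = 90.00° ✓; |DQ| = 23.20 ✓; ∠(DQ, QU) = 90.00° ✓; |QU| = 22.40 ✓; ∠QUW = 55.00° ✓; |UW| = 22.80 ✓; ∠UWE = 123.9° ✓; |WE| = 13.10 ✓; ∠(WE, EM) = 90.00° ✓; |EM| = 18.60 ✗.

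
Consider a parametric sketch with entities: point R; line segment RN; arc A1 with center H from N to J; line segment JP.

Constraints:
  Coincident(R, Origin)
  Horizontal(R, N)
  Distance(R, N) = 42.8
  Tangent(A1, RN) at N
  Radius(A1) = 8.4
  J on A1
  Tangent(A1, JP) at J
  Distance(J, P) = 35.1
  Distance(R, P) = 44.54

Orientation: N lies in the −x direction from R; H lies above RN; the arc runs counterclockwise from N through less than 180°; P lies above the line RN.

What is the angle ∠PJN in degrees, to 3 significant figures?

145°

R is at the origin; RN is horizontal with |RN| = 42.8 and N on the −x side, so N = (-42.8, 0.00). Since A1 is tangent to RN there, HN ⟂ RN, so H = N + (0, 8.4) = (-42.8, 8.40). Since HJ ⟂ JP (tangency), |HP| = √(8.4² + 35.1²) = 36.1 regardless of where J sits on A1. So P lies on both circle(R, 44.54) and circle(H, 36.1); the above-RN intersection is P = (-22.7, 38.3). J is the foot of the tangent from P: J = (-34.9, 5.46).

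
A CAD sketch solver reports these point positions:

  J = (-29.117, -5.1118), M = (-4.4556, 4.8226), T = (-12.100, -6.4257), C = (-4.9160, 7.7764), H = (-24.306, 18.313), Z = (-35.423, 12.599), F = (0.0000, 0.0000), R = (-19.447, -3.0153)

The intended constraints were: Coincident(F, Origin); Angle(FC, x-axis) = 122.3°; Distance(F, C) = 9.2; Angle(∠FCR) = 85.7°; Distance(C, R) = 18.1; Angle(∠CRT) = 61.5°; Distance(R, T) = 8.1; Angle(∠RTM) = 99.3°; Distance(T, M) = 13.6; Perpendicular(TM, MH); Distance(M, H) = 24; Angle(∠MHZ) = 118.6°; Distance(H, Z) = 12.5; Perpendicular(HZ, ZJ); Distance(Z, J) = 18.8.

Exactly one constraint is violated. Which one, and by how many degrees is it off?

Perpendicular(HZ, ZJ) — off by 7.60°.

F = (0.00, 0.00) ✓; FC at 122.3° ✓; |FC| = 9.200 ✓; ∠FCR = 85.70° ✓; |CR| = 18.10 ✓; ∠CRT = 61.50° ✓; |RT| = 8.100 ✓; ∠RTM = 99.30° ✓; |TM| = 13.60 ✓; ∠(TM, MH) = 90.00° ✓; |MH| = 24.00 ✓; ∠MHZ = 118.6° ✓; |HZ| = 12.50 ✓; ∠(HZ, ZJ) = 82.40° ✗; |ZJ| = 18.80 ✓.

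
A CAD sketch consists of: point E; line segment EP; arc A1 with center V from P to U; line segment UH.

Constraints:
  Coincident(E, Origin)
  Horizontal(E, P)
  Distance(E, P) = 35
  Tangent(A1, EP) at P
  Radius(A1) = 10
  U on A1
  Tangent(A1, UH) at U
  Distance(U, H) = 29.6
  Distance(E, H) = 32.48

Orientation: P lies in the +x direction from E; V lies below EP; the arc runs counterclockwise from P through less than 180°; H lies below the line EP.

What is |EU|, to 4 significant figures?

26.84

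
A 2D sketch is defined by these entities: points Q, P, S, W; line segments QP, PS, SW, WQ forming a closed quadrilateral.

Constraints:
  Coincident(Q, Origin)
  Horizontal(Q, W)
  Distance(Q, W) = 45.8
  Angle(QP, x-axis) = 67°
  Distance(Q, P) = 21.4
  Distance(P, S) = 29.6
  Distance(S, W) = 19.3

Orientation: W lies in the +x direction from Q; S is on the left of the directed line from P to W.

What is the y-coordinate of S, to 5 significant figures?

17.603

Checks: |PS| = 29.60 ✓; |SW| = 19.30 ✓.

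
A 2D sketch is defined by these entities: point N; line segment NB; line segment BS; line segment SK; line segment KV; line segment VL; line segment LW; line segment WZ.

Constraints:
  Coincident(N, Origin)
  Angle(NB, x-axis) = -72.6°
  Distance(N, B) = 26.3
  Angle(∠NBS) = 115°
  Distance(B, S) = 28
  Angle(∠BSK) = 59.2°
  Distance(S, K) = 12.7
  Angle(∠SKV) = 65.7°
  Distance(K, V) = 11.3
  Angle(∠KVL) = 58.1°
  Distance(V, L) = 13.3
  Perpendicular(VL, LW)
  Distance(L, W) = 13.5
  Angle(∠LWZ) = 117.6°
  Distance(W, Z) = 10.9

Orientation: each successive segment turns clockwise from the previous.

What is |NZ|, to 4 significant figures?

30.99

VL is perpendicular to LW, so LW runs at 135.4°; with |LW| = 13.5, W = (-23.29, -34.01). ∠LWZ = 117.6° gives WZ at 73.00° from the x-axis; with |WZ| = 10.9, Z = (-20.11, -23.59). Then |NZ| = |Z − N| = 30.99.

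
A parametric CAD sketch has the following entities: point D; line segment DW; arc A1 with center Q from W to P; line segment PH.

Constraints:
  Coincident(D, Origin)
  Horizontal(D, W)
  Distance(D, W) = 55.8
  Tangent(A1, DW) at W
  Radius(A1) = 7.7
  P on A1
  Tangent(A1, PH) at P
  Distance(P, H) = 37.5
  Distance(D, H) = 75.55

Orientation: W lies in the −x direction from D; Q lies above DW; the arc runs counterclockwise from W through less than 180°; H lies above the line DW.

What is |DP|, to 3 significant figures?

49.5

D is at the origin; DW is horizontal with |DW| = 55.8 and W on the −x side, so W = (-55.8, 0.00). Since A1 is tangent to DW there, QW ⟂ DW, so Q = W + (0, 7.7) = (-55.8, 7.70). Since QP ⟂ PH (tangency), |QH| = √(7.7² + 37.5²) = 38.3 regardless of where P sits on A1. So H lies on both circle(D, 75.55) and circle(Q, 38.3); the above-DW intersection is H = (-60.1, 45.7). P is the foot of the tangent from H: P = (-48.5, 10.1).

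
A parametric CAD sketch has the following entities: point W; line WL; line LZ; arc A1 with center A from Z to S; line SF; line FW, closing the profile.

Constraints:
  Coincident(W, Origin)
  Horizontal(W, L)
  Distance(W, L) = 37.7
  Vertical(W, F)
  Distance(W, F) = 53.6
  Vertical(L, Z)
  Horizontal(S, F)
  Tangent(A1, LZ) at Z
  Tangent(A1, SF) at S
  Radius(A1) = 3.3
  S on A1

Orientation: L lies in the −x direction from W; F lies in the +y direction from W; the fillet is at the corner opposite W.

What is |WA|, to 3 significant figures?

60.9

W is at the origin; W and L share the same y with |WL| = 37.7 and L on the −x side, so L = (-37.7, 0.00). WF is vertical with |WF| = 53.6 and F on the +y side, so F = (0.00, 53.6). The virtual corner opposite W is at (-37.7, 53.6). A1 meets LZ tangentially, so AZ is at right angles to LZ and since A1 is tangent to SF there, AS ⟂ SF, with radius 3.3, so the center A sits 3.3 in from both sides at A = (-34.4, 50.3). Then |WA| = |A − W| = 60.9.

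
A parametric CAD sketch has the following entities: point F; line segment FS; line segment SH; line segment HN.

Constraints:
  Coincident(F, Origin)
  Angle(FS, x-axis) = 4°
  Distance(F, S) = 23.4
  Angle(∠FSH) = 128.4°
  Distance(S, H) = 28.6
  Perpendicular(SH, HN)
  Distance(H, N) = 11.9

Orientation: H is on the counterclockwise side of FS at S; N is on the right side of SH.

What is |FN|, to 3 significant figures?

52.7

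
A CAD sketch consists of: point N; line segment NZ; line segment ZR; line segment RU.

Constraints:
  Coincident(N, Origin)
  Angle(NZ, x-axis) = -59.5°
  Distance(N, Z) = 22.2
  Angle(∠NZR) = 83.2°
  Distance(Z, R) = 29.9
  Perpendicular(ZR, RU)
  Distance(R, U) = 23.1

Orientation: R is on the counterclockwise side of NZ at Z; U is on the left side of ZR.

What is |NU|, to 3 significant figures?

27.3

N is at the origin; NZ runs at -59.5° with length 22.2, so Z = 22.2·(cos -59.5°, sin -59.5°) = (11.3, -19.1). ∠NZR = 83.2°, so ZR runs at -59.5° + (180° − 83.2°) = 37.3° from the x-axis; with |ZR| = 29.9, R = Z + 29.9·(cos 37.3°, sin 37.3°) = (35.1, -1.01). ZR ⟂ RU; with |RU| = 23.1 on the left of ZR, U = R + 23.1·(-0.606, 0.795) = (21.1, 17.4). Then |NU| = |U − N| = 27.3.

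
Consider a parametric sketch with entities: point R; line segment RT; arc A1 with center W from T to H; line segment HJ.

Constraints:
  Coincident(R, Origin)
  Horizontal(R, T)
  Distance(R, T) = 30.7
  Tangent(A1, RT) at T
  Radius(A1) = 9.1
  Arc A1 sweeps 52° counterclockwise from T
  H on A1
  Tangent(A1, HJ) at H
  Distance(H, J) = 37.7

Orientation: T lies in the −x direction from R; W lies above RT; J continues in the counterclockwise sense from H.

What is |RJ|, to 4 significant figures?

33.21

R is at the origin; RT is horizontal with |RT| = 30.7 and T on the −x side, so T = (-30.70, 0.000). A1 meets RT tangentially, so WT is at right angles to RT, so W = T + (0, 9.1) = (-30.70, 9.100). On A1, T sits at bearing -90° from W; a 52° counterclockwise sweep puts H at bearing -38°, so H = W + 9.1·(cos -38°, sin -38°) = (-23.53, 3.497). Tangency of A1 to HJ means the radius WH is perpendicular to HJ, so HJ runs along (−sin -38°, cos -38°); with |HJ| = 37.7, J = (-0.3187, 33.21). Then |RJ| = |J − R| = 33.21.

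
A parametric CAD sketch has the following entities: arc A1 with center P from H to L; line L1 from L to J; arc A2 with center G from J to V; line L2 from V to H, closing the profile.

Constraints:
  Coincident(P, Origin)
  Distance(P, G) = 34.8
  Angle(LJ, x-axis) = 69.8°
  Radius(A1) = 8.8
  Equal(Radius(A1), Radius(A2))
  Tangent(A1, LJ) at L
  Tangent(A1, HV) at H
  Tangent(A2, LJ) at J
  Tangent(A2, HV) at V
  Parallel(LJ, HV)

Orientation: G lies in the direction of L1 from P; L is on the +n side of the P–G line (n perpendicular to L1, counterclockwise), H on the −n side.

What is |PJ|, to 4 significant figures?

35.90

Tangency of A1 to both parallel lines with radius 8.8 puts L and H at P ± 8.8·n: L = (-8.259, 3.039), H = (8.259, -3.039). Equal radii place J and V the same way about G: J = G + 8.8·n = (3.758, 35.70), V = G − 8.8·n = (20.28, 29.62). Then |PJ| = |J − P| = 35.90.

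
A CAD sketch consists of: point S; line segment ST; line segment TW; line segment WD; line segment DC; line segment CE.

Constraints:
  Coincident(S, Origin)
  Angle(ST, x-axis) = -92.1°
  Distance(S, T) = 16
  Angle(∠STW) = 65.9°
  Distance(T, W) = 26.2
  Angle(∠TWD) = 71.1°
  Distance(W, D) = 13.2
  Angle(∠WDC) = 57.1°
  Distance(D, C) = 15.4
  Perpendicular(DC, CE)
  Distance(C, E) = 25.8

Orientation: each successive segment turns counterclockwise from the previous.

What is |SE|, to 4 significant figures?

39.92

∠WDC = 57.1° gives DC at -106.2° from the x-axis; with |DC| = 15.4, C = (10.77, -10.99). DC is perpendicular to CE, so CE runs at -16.20°; with |CE| = 25.8, E = (35.54, -18.18). Then |SE| = |E − S| = 39.92.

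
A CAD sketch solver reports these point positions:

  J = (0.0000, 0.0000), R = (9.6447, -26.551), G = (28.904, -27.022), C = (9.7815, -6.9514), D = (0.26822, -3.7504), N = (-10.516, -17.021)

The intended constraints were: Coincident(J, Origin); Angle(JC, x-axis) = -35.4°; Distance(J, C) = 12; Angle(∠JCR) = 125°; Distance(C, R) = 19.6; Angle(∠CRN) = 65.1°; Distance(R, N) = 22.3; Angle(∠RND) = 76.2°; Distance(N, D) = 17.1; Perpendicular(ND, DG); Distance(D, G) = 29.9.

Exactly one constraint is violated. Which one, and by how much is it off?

Distance(D, G) = 29.9 — off by 7.00.

J = (0.00, 0.00) ✓; JC at -35.40° ✓; |JC| = 12.00 ✓; ∠JCR = 125.0° ✓; |CR| = 19.60 ✓; ∠CRN = 65.10° ✓; |RN| = 22.30 ✓; ∠RND = 76.20° ✓; |ND| = 17.10 ✓; ∠(ND, DG) = 90.00° ✓; |DG| = 36.90 ✗.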